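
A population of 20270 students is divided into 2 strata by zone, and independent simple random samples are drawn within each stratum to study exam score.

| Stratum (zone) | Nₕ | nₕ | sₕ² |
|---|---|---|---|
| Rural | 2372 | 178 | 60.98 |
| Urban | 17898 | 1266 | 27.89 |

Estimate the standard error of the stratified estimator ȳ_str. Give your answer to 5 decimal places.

0.14248

Var(ȳ_str) = Σₕ Wₕ²(1 − fₕ)sₕ²/nₕ with Wₕ = Nₕ/N, N = 20270.
Rural: Wₕ = 0.11702023; term = 0.11702023²·(1 − 0.07504216)·60.98/178 = 0.0043392156.
Urban: Wₕ = 0.88297977; term = 0.88297977²·(1 − 0.07073416)·27.89/1266 = 0.01596086.
Sum = 0.020300076.
SE = √(0.020300076) = 0.14248.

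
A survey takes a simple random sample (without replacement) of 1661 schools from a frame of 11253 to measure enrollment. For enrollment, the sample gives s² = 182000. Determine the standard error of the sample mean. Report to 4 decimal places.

Under SRS without replacement, Var(ȳ) = (1 − f)·s²/n with f = n/N = 1661/11253 = 0.14760508.
Var(ȳ) = (1 − 0.14760508)·182000/1661 = 0.85239492·109.57255 = 93.399082.
SE(ȳ) = √(93.399082) = 9.6643.

9.6643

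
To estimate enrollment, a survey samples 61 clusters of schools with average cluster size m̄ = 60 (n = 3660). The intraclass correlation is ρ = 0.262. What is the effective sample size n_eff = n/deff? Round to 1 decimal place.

222.4

deff = 1 + (60 − 1)·0.262 = 1 + 15.458 = 16.458.
n_eff = 3660 / 16.458 = 222.4.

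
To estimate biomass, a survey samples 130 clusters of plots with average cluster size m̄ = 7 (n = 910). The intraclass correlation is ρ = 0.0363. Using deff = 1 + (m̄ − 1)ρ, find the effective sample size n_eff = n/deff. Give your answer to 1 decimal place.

747.2

deff = 1 + (7 − 1)·0.0363 = 1 + 0.2178 = 1.2178.
n_eff = 910 / 1.2178 = 747.2.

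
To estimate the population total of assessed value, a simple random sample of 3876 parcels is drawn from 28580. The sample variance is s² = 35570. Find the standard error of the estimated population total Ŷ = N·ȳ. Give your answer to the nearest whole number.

Var(Ŷ) = N²·Var(ȳ) = N²·(1 − n/N)·s²/n.
f = 3876/28580 = 0.13561931; Var(ȳ) = 0.86438069·35570/3876 = 7.93241.
Var(Ŷ) = 28580² · 7.93241 = 6.4793226 × 10^9.
SE(Ŷ) = √(6.4793226 × 10^9) = 80494.

80494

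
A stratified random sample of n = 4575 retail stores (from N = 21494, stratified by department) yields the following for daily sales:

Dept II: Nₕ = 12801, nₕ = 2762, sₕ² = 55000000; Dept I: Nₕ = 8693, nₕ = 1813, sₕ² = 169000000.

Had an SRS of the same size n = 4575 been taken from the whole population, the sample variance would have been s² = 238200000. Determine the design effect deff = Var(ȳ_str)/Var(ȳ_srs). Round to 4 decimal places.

0.4296

Var(ȳ_str) = Σ Wₕ²(1−fₕ)sₕ²/nₕ with Wₕ = Nₕ/21494:
  Dept II: (12801/21494)²·(1−2762/12801)·55000000/2762 = 5539.0958
  Dept I: (8693/21494)²·(1−1813/8693)·169000000/1813 = 12067.367
  → Var(ȳ_str) = 17606.463.
Var(ȳ_srs) = (1 − 4575/21494)·238200000/4575 = 40983.411.
deff = 17606.463 / 40983.411 = 0.4296.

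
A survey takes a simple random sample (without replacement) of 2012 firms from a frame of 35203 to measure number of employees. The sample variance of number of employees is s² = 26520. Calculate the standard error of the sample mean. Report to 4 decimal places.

3.5253

Under SRS without replacement, Var(ȳ) = (1 − f)·s²/n with f = n/N = 2012/35203 = 0.05715422.
Var(ȳ) = (1 − 0.05715422)·26520/2012 = 0.94284578·13.180915 = 12.42757.
SE(ȳ) = √(12.42757) = 3.5253.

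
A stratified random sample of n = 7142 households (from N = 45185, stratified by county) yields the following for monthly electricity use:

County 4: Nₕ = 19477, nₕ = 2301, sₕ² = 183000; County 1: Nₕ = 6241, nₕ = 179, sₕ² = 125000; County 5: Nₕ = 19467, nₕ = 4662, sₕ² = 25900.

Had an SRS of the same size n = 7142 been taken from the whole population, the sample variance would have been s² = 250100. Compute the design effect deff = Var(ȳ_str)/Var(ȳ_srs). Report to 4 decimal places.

Var(ȳ_str) = Σ Wₕ²(1−fₕ)sₕ²/nₕ with Wₕ = Nₕ/45185:
  County 4: (19477/45185)²·(1−2301/19477)·183000/2301 = 13.031368
  County 1: (6241/45185)²·(1−179/6241)·125000/179 = 12.940127
  County 5: (19467/45185)²·(1−4662/19467)·25900/4662 = 0.78423526
  → Var(ȳ_str) = 26.75573.
Var(ȳ_srs) = (1 − 7142/45185)·250100/7142 = 29.483179.
deff = 26.75573 / 29.483179 = 0.9075.

0.9075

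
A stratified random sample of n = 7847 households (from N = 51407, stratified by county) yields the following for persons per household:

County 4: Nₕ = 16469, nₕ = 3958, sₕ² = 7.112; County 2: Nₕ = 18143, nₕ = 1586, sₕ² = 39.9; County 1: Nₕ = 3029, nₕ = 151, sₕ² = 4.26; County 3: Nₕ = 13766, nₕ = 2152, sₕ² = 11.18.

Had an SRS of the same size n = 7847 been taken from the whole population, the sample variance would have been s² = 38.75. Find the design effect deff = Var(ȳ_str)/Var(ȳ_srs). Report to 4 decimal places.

Var(ȳ_str) = Σ Wₕ²(1−fₕ)sₕ²/nₕ with Wₕ = Nₕ/51407:
  County 4: (16469/51407)²·(1−3958/16469)·7.112/3958 = 1.400976 × 10^-4
  County 2: (18143/51407)²·(1−1586/18143)·39.9/1586 = 0.0028596701
  County 1: (3029/51407)²·(1−151/3029)·4.26/151 = 9.3063246 × 10^-5
  County 3: (13766/51407)²·(1−2152/13766)·11.18/2152 = 3.1430016 × 10^-4
  → Var(ȳ_str) = 0.0034071311.
Var(ȳ_srs) = (1 − 7847/51407)·38.75/7847 = 0.0041844045.
deff = 0.0034071311 / 0.0041844045 = 0.8142.

0.8142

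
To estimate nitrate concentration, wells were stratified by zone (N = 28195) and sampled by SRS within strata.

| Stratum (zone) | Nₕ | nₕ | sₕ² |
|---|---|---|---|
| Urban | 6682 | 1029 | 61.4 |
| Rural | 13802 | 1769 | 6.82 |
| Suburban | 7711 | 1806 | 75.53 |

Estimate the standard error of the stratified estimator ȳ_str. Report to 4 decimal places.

Var(ȳ_str) = Σₕ Wₕ²(1 − fₕ)sₕ²/nₕ with Wₕ = Nₕ/N, N = 28195.
Urban: Wₕ = 0.23699237; term = 0.23699237²·(1 − 0.15399581)·61.4/1029 = 0.0028352689.
Rural: Wₕ = 0.48951942; term = 0.48951942²·(1 − 0.12816983)·6.82/1769 = 8.0543089 × 10^-4.
Suburban: Wₕ = 0.27348821; term = 0.27348821²·(1 − 0.23421087)·75.53/1806 = 0.0023954557.
Sum = 0.0060361555.
SE = √(0.0060361555) = 0.0777.

0.0777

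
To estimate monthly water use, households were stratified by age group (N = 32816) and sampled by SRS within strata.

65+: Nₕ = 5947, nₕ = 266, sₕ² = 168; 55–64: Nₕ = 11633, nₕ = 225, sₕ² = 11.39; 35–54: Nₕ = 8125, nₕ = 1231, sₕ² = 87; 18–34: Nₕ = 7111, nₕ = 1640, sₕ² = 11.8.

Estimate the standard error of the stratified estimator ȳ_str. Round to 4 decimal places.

0.1732

Var(ȳ_str) = Σₕ Wₕ²(1 − fₕ)sₕ²/nₕ with Wₕ = Nₕ/N, N = 32816.
65+: Wₕ = 0.18122257; term = 0.18122257²·(1 − 0.04472843)·168/266 = 0.019814316.
55–64: Wₕ = 0.35449171; term = 0.35449171²·(1 − 0.01934153)·11.39/225 = 0.0062383704.
35–54: Wₕ = 0.24759264; term = 0.24759264²·(1 − 0.15150769)·87/1231 = 0.0036760767.
18–34: Wₕ = 0.21669308; term = 0.21669308²·(1 − 0.23062860)·11.8/1640 = 2.599347 × 10^-4.
Sum = 0.029988698.
SE = √(0.029988698) = 0.1732.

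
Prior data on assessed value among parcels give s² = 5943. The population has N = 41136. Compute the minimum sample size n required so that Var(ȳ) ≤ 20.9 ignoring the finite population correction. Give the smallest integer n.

Without fpc, n₀ = s²/D = 5943/20.9 = 284.3541.
Rounding up, n = 285.

285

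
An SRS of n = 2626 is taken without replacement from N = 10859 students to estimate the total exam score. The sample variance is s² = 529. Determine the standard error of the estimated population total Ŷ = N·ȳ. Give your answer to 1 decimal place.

4243.8

Var(Ŷ) = N²·Var(ȳ) = N²·(1 − n/N)·s²/n.
f = 2626/10859 = 0.24182706; Var(ȳ) = 0.75817294·529/2626 = 0.15273172.
Var(Ŷ) = 10859² · 0.15273172 = 1.8009801 × 10^7.
SE(Ŷ) = √(1.8009801 × 10^7) = 4243.8.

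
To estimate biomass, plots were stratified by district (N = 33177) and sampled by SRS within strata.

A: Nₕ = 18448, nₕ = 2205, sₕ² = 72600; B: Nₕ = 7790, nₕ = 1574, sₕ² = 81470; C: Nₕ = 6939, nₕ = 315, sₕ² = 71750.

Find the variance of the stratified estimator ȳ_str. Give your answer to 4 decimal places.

20.7520

Var(ȳ_str) = Σₕ Wₕ²(1 − fₕ)sₕ²/nₕ with Wₕ = Nₕ/N, N = 33177.
A: Wₕ = 0.55604786; term = 0.55604786²·(1 − 0.11952515)·72600/2205 = 8.963329.
B: Wₕ = 0.23480122; term = 0.23480122²·(1 − 0.20205392)·81470/1574 = 2.277022.
C: Wₕ = 0.20915092; term = 0.20915092²·(1 − 0.04539559)·71750/315 = 9.5116166.
Sum = 20.751968.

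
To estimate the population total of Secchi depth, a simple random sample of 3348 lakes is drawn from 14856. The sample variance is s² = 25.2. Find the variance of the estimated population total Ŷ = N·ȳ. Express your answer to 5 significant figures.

1.2868 × 10^6

Var(Ŷ) = N²·Var(ȳ) = N²·(1 − n/N)·s²/n.
f = 3348/14856 = 0.22536349; Var(ȳ) = 0.77463651·25.2/3348 = 0.0058305974.
Var(Ŷ) = 14856² · 0.0058305974 = 1.2868171 × 10^6.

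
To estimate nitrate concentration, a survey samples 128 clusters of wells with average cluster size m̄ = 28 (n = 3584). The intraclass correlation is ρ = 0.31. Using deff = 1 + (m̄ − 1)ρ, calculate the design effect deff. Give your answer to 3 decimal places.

9.370

deff = 1 + (28 − 1)·0.31 = 1 + 8.37 = 9.37.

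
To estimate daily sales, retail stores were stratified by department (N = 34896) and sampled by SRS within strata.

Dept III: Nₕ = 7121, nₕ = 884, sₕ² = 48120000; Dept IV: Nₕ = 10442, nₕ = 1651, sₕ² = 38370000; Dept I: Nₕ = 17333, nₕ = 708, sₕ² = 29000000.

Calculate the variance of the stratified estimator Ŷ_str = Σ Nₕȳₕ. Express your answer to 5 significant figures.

Var(Ŷ_str) = Σₕ Nₕ²(1 − fₕ)sₕ²/nₕ.
Dept III: 7121²·(1 − 884/7121)·48120000/884 = 2.4176314 × 10^12.
Dept IV: 10442²·(1 − 1651/10442)·38370000/1651 = 2.1333725 × 10^12.
Dept I: 17333²·(1 − 708/17333)·29000000/708 = 1.180321 × 10^13.
Sum = 1.6354214 × 10^13.

1.6354 × 10^13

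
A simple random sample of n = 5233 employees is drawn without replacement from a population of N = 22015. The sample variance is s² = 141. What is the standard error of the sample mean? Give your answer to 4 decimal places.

0.1433

Under SRS without replacement, Var(ȳ) = (1 − f)·s²/n with f = n/N = 5233/22015 = 0.23770157.
Var(ȳ) = (1 − 0.23770157)·141/5233 = 0.76229843·0.026944391 = 0.020539667.
SE(ȳ) = √(0.020539667) = 0.1433.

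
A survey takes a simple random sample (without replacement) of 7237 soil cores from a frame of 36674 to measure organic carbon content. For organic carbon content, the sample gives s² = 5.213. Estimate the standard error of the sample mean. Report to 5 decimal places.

0.02405

Under SRS without replacement, Var(ȳ) = (1 − f)·s²/n with f = n/N = 7237/36674 = 0.19733326.
Var(ȳ) = (1 − 0.19733326)·5.213/7237 = 0.80266674·7.203261 × 10^-4 = 5.781818 × 10^-4.
SE(ȳ) = √(5.781818 × 10^-4) = 0.02405.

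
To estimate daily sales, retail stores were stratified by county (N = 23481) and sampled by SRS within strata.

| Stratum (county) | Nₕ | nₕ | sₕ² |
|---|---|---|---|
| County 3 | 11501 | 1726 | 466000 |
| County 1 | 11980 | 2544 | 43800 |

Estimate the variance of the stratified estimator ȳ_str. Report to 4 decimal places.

58.5808

Var(ȳ_str) = Σₕ Wₕ²(1 − fₕ)sₕ²/nₕ with Wₕ = Nₕ/N, N = 23481.
County 3: Wₕ = 0.48980026; term = 0.48980026²·(1 − 0.15007391)·466000/1726 = 55.050887.
County 1: Wₕ = 0.51019974; term = 0.51019974²·(1 − 0.21235392)·43800/2544 = 3.5299502.
Sum = 58.580837.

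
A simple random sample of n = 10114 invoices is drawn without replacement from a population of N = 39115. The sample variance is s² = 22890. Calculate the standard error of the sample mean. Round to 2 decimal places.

1.30

Under SRS without replacement, Var(ȳ) = (1 − f)·s²/n with f = n/N = 10114/39115 = 0.25857088.
Var(ȳ) = (1 − 0.25857088)·22890/10114 = 0.74142912·2.2631995 = 1.678002.
SE(ȳ) = √(1.678002) = 1.30.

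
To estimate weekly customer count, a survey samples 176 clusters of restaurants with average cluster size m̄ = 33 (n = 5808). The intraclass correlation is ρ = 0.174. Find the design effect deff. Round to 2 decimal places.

6.57

deff = 1 + (33 − 1)·0.174 = 1 + 5.568 = 6.568.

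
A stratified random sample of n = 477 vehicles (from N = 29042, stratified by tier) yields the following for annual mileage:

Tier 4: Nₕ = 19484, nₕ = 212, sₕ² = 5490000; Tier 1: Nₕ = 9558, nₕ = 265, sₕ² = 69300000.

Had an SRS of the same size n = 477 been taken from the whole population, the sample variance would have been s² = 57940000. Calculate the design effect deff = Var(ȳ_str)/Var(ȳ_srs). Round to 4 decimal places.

Var(ȳ_str) = Σ Wₕ²(1−fₕ)sₕ²/nₕ with Wₕ = Nₕ/29042:
  Tier 4: (19484/29042)²·(1−212/19484)·5490000/212 = 11528.913
  Tier 1: (9558/29042)²·(1−265/9558)·69300000/265 = 27539.578
  → Var(ȳ_str) = 39068.491.
Var(ȳ_srs) = (1 − 477/29042)·57940000/477 = 119472.46.
deff = 39068.491 / 119472.46 = 0.3270.

0.3270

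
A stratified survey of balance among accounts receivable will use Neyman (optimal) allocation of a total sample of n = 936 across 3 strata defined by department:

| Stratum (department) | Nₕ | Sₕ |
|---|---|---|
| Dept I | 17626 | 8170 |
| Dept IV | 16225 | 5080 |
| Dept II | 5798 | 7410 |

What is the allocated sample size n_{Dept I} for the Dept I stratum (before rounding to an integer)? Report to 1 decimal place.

500.3

Neyman allocation: nₕ = n·NₕSₕ / Σⱼ NⱼSⱼ.
Σ NⱼSⱼ = 17626·8170 + 16225·5080 + 5798·7410 = 2.693906 × 10^8.
n_{Dept I} = 936·17626·8170 / (2.693906 × 10^8) = 500.3.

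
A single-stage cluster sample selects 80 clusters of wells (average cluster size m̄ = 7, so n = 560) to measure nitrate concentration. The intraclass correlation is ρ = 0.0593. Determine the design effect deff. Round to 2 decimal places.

1.36

deff = 1 + (7 − 1)·0.0593 = 1 + 0.3558 = 1.3558.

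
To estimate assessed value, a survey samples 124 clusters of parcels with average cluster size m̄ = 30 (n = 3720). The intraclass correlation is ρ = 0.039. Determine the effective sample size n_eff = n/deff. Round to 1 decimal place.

1745.7

deff = 1 + (30 − 1)·0.039 = 1 + 1.131 = 2.131.
n_eff = 3720 / 2.131 = 1745.7.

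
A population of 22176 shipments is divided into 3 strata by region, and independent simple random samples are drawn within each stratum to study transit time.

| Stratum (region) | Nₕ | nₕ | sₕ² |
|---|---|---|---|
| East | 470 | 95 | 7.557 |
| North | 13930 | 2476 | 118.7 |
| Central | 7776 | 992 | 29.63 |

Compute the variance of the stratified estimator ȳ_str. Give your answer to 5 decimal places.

0.01879

Var(ȳ_str) = Σₕ Wₕ²(1 − fₕ)sₕ²/nₕ with Wₕ = Nₕ/N, N = 22176.
East: Wₕ = 0.02119408; term = 0.02119408²·(1 − 0.20212766)·7.557/95 = 2.8509429 × 10^-5.
North: Wₕ = 0.62815657; term = 0.62815657²·(1 − 0.17774587)·118.7/2476 = 0.015553995.
Central: Wₕ = 0.35064935; term = 0.35064935²·(1 − 0.12757202)·29.63/992 = 0.0032040231.
Sum = 0.018786528.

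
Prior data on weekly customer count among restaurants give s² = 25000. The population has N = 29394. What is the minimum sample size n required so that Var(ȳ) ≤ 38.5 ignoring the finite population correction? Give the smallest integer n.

650

Without fpc, n₀ = s²/D = 25000/38.5 = 649.3506.
Rounding up, n = 650.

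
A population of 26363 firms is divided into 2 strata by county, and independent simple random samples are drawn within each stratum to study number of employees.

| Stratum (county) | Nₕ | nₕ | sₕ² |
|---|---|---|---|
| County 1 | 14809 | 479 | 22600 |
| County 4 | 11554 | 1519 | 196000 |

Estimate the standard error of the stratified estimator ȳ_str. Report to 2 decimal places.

Var(ȳ_str) = Σₕ Wₕ²(1 − fₕ)sₕ²/nₕ with Wₕ = Nₕ/N, N = 26363.
County 1: Wₕ = 0.56173425; term = 0.56173425²·(1 − 0.03234520)·22600/479 = 14.406391.
County 4: Wₕ = 0.43826575; term = 0.43826575²·(1 − 0.13146962)·196000/1519 = 21.525754.
Sum = 35.932145.
SE = √(35.932145) = 5.99.

5.99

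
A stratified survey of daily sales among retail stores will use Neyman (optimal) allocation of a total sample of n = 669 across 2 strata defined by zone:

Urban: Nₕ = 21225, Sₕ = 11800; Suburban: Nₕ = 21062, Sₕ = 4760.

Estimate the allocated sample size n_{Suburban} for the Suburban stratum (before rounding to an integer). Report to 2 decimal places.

191.24

Neyman allocation: nₕ = n·NₕSₕ / Σⱼ NⱼSⱼ.
Σ NⱼSⱼ = 21225·11800 + 21062·4760 = 3.5071012 × 10^8.
n_{Suburban} = 669·21062·4760 / (3.5071012 × 10^8) = 191.24.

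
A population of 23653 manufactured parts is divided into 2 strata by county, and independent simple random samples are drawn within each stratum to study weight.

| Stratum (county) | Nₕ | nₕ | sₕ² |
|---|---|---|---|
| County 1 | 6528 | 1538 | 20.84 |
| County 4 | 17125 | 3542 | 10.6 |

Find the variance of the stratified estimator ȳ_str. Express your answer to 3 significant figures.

Var(ȳ_str) = Σₕ Wₕ²(1 − fₕ)sₕ²/nₕ with Wₕ = Nₕ/N, N = 23653.
County 1: Wₕ = 0.27599036; term = 0.27599036²·(1 − 0.23560049)·20.84/1538 = 7.8895023 × 10^-4.
County 4: Wₕ = 0.72400964; term = 0.72400964²·(1 − 0.20683212)·10.6/3542 = 0.00124426.
Sum = 0.0020332102.

0.00203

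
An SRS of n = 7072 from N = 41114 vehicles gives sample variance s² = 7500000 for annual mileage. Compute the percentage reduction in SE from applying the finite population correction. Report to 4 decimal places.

f = n/N = 7072/41114 = 0.17200953.
SE_no-fpc = √(s²/n) = 32.565632; SE_fpc = √((1−f)s²/n) = 29.632765.
Ratio = √(1−f) = 0.90993981. Reduction = 100·(1 − 0.90993981) = 9.0060%.

9.0060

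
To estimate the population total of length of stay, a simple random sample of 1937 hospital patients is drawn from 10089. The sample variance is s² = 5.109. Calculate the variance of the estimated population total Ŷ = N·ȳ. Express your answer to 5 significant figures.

216930

Var(Ŷ) = N²·Var(ȳ) = N²·(1 − n/N)·s²/n.
f = 1937/10089 = 0.19199128; Var(ȳ) = 0.80800872·5.109/1937 = 0.0021311908.
Var(Ŷ) = 10089² · 0.0021311908 = 216929.48.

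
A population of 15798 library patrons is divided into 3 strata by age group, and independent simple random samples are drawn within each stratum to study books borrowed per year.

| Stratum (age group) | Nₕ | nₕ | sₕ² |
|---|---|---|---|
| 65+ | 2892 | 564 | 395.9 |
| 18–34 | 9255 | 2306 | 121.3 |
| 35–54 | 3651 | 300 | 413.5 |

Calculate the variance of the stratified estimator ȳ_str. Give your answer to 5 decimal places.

0.10006

Var(ȳ_str) = Σₕ Wₕ²(1 − fₕ)sₕ²/nₕ with Wₕ = Nₕ/N, N = 15798.
65+: Wₕ = 0.18306115; term = 0.18306115²·(1 − 0.19502075)·395.9/564 = 0.018935791.
18–34: Wₕ = 0.58583365; term = 0.58583365²·(1 − 0.24916261)·121.3/2306 = 0.013554891.
35–54: Wₕ = 0.23110520; term = 0.23110520²·(1 − 0.08216927)·413.5/300 = 0.067567259.
Sum = 0.10005794.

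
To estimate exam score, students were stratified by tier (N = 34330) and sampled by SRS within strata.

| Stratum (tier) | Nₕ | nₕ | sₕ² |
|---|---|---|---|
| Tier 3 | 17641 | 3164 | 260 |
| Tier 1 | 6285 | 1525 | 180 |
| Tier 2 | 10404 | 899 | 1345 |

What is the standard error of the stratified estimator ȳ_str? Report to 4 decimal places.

Var(ȳ_str) = Σₕ Wₕ²(1 − fₕ)sₕ²/nₕ with Wₕ = Nₕ/N, N = 34330.
Tier 3: Wₕ = 0.51386542; term = 0.51386542²·(1 − 0.17935491)·260/3164 = 0.017807012.
Tier 1: Wₕ = 0.18307603; term = 0.18307603²·(1 − 0.24264121)·180/1525 = 0.0029961758.
Tier 2: Wₕ = 0.30305855; term = 0.30305855²·(1 − 0.08640907)·1345/899 = 0.12553576.
Sum = 0.14633895.
SE = √(0.14633895) = 0.3825.

0.3825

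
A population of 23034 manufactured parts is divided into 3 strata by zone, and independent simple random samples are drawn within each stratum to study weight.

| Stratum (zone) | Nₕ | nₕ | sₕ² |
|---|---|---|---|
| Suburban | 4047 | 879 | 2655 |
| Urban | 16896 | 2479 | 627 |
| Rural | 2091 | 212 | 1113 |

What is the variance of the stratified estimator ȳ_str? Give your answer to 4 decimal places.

0.2280

Var(ȳ_str) = Σₕ Wₕ²(1 − fₕ)sₕ²/nₕ with Wₕ = Nₕ/N, N = 23034.
Suburban: Wₕ = 0.17569680; term = 0.17569680²·(1 − 0.21719792)·2655/879 = 0.072988645.
Urban: Wₕ = 0.73352436; term = 0.73352436²·(1 − 0.14672112)·627/2479 = 0.11612109.
Rural: Wₕ = 0.09077885; term = 0.09077885²·(1 − 0.10138690)·1113/212 = 0.038877774.
Sum = 0.22798751.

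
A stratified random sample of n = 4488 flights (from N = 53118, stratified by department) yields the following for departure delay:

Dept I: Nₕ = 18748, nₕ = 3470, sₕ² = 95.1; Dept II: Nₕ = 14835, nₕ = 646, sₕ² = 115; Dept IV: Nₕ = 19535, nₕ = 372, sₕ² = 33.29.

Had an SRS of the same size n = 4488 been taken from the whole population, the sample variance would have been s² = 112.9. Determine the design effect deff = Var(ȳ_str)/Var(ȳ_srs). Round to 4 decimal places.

1.2130

Var(ȳ_str) = Σ Wₕ²(1−fₕ)sₕ²/nₕ with Wₕ = Nₕ/53118:
  Dept I: (18748/53118)²·(1−3470/18748)·95.1/3470 = 0.0027822046
  Dept II: (14835/53118)²·(1−646/14835)·115/646 = 0.013280708
  Dept IV: (19535/53118)²·(1−372/19535)·33.29/372 = 0.011873106
  → Var(ȳ_str) = 0.027936019.
Var(ȳ_srs) = (1 − 4488/53118)·112.9/4488 = 0.023030515.
deff = 0.027936019 / 0.023030515 = 1.2130.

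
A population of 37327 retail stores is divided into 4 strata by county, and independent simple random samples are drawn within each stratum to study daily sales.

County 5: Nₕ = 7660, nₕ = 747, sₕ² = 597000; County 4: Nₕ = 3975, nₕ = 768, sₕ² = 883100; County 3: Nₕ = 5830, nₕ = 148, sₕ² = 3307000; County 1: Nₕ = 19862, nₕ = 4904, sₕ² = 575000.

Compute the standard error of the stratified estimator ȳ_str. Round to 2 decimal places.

24.44

Var(ȳ_str) = Σₕ Wₕ²(1 − fₕ)sₕ²/nₕ with Wₕ = Nₕ/N, N = 37327.
County 5: Wₕ = 0.20521338; term = 0.20521338²·(1 − 0.09751958)·597000/747 = 30.374063.
County 4: Wₕ = 0.10649128; term = 0.10649128²·(1 − 0.19320755)·883100/768 = 10.520553.
County 3: Wₕ = 0.15618721; term = 0.15618721²·(1 − 0.02538593)·3307000/148 = 531.24651.
County 1: Wₕ = 0.53210813; term = 0.53210813²·(1 − 0.24690364)·575000/4904 = 25.001595.
Sum = 597.14272.
SE = √(597.14272) = 24.44.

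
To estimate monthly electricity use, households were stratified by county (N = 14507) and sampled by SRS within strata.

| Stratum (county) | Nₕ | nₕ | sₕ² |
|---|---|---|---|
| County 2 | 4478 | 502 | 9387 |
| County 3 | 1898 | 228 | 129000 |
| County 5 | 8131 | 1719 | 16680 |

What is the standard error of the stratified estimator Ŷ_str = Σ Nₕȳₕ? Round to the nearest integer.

51305

Var(Ŷ_str) = Σₕ Nₕ²(1 − fₕ)sₕ²/nₕ.
County 2: 4478²·(1 − 502/4478)·9387/502 = 3.3293049 × 10^8.
County 3: 1898²·(1 − 228/1898)·129000/228 = 1.7933603 × 10^9.
County 5: 8131²·(1 − 1719/8131)·16680/1719 = 5.0589181 × 10^8.
Sum = 2.6321826 × 10^9.
SE = √(2.6321826 × 10^9) = 51305.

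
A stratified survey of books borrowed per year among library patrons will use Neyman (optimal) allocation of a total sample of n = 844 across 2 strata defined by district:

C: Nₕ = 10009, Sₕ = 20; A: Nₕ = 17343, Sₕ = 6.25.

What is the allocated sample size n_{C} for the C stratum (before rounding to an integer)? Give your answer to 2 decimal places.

547.53

Neyman allocation: nₕ = n·NₕSₕ / Σⱼ NⱼSⱼ.
Σ NⱼSⱼ = 10009·20 + 17343·6.25 = 308573.75.
n_{C} = 844·10009·20 / 308573.75 = 547.53.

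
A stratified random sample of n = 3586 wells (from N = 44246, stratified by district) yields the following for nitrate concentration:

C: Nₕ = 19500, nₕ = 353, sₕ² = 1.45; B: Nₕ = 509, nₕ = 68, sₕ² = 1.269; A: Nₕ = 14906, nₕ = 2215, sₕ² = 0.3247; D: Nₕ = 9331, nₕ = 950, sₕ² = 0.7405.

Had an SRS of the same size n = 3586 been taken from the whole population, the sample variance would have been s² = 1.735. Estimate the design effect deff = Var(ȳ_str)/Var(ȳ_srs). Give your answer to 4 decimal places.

Var(ȳ_str) = Σ Wₕ²(1−fₕ)sₕ²/nₕ with Wₕ = Nₕ/44246:
  C: (19500/44246)²·(1−353/19500)·1.45/353 = 7.8339468 × 10^-4
  B: (509/44246)²·(1−68/509)·1.269/68 = 2.1397402 × 10^-6
  A: (14906/44246)²·(1−2215/14906)·0.3247/2215 = 1.416503 × 10^-5
  D: (9331/44246)²·(1−950/9331)·0.7405/950 = 3.113705 × 10^-5
  → Var(ȳ_str) = 8.308365 × 10^-4.
Var(ȳ_srs) = (1 − 3586/44246)·1.735/3586 = 4.4461341 × 10^-4.
deff = (8.308365 × 10^-4) / (4.4461341 × 10^-4) = 1.8687.

1.8687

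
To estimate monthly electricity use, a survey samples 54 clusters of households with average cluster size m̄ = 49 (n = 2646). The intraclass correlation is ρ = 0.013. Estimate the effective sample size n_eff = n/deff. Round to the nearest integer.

1629

deff = 1 + (49 − 1)·0.013 = 1 + 0.624 = 1.624.
n_eff = 2646 / 1.624 = 1629.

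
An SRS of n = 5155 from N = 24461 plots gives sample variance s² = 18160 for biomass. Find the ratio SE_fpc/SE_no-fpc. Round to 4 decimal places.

f = n/N = 5155/24461 = 0.21074363.
SE_no-fpc = √(s²/n) = 1.8769106; SE_fpc = √((1−f)s²/n) = 1.6674493.
Ratio = √(1−f) = 0.88840102.

0.8884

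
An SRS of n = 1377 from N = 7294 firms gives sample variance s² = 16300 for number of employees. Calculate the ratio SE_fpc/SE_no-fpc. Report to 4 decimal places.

0.9007

f = n/N = 1377/7294 = 0.18878530.
SE_no-fpc = √(s²/n) = 3.4405417; SE_fpc = √((1−f)s²/n) = 3.0988085.
Ratio = √(1−f) = 0.90067458.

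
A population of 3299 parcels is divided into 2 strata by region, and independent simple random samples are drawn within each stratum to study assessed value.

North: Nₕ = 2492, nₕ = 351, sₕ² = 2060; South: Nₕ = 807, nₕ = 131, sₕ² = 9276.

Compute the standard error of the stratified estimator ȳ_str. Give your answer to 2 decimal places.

Var(ȳ_str) = Σₕ Wₕ²(1 − fₕ)sₕ²/nₕ with Wₕ = Nₕ/N, N = 3299.
North: Wₕ = 0.75538042; term = 0.75538042²·(1 − 0.14085072)·2060/351 = 2.8771346.
South: Wₕ = 0.24461958; term = 0.24461958²·(1 − 0.16232962)·9276/131 = 3.5493191.
Sum = 6.4264537.
SE = √(6.4264537) = 2.54.

2.54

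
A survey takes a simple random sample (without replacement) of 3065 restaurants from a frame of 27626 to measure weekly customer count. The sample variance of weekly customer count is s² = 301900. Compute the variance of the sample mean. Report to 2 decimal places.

87.57

Under SRS without replacement, Var(ȳ) = (1 − f)·s²/n with f = n/N = 3065/27626 = 0.11094621.
Var(ȳ) = (1 − 0.11094621)·301900/3065 = 0.88905379·98.499184 = 87.571073.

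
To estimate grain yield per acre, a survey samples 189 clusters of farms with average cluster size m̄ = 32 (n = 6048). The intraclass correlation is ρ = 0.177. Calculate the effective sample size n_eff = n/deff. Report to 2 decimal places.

deff = 1 + (32 − 1)·0.177 = 1 + 5.487 = 6.487.
n_eff = 6048 / 6.487 = 932.33.

932.33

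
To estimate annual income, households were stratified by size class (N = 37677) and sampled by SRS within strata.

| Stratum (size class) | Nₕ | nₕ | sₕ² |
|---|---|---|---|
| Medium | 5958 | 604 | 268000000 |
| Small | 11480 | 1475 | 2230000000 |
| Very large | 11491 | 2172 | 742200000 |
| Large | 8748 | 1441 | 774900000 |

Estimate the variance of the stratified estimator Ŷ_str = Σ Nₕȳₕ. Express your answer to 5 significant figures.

2.5877 × 10^14

Var(Ŷ_str) = Σₕ Nₕ²(1 − fₕ)sₕ²/nₕ.
Medium: 5958²·(1 − 604/5958)·268000000/604 = 1.4153919 × 10^13.
Small: 11480²·(1 − 1475/11480)·2230000000/1475 = 1.7364881 × 10^14.
Very large: 11491²·(1 − 2172/11491)·742200000/2172 = 3.6592178 × 10^13.
Large: 8748²·(1 − 1441/8748)·774900000/1441 = 3.437396 × 10^13.
Sum = 2.5876887 × 10^14.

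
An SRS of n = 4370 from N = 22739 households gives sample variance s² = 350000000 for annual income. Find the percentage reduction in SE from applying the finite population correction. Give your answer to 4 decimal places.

f = n/N = 4370/22739 = 0.19218083.
SE_no-fpc = √(s²/n) = 283.00448; SE_fpc = √((1−f)s²/n) = 254.36092.
Ratio = √(1−f) = 0.89878761. Reduction = 100·(1 − 0.89878761) = 10.1212%.

10.1212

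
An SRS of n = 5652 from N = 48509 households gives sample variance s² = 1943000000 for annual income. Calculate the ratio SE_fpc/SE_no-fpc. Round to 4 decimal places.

0.9399

f = n/N = 5652/48509 = 0.11651446.
SE_no-fpc = √(s²/n) = 586.32083; SE_fpc = √((1−f)s²/n) = 551.10588.
Ratio = √(1−f) = 0.93993911.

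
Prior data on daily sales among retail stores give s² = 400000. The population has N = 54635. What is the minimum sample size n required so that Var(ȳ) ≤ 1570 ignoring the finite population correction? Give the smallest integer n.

Without fpc, n₀ = s²/D = 400000/1570 = 254.7771.
Rounding up, n = 255.

255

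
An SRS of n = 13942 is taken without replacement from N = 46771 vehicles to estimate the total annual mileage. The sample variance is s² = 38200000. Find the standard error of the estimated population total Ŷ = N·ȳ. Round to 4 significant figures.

Var(Ŷ) = N²·Var(ȳ) = N²·(1 − n/N)·s²/n.
f = 13942/46771 = 0.29809070; Var(ȳ) = 0.70190930·38200000/13942 = 1923.1771.
Var(Ŷ) = 46771² · 1923.1771 = 4.2070008 × 10^12.
SE(Ŷ) = √(4.2070008 × 10^12) = 2.051 × 10^6.

2.051 × 10^6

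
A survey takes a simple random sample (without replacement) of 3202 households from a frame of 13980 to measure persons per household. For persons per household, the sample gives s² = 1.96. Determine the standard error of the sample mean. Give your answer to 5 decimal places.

0.02172

Under SRS without replacement, Var(ȳ) = (1 − f)·s²/n with f = n/N = 3202/13980 = 0.22904149.
Var(ȳ) = (1 − 0.22904149)·1.96/3202 = 0.77095851·6.1211743 × 10^-4 = 4.7191714 × 10^-4.
SE(ȳ) = √(4.7191714 × 10^-4) = 0.02172.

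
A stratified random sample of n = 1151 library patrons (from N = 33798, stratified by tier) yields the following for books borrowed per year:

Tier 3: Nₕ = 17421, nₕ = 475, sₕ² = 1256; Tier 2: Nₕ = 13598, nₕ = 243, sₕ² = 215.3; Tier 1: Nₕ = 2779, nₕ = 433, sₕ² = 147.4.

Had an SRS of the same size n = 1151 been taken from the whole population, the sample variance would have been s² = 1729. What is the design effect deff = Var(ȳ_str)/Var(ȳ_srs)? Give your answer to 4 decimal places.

0.5694

Var(ȳ_str) = Σ Wₕ²(1−fₕ)sₕ²/nₕ with Wₕ = Nₕ/33798:
  Tier 3: (17421/33798)²·(1−475/17421)·1256/475 = 0.68336748
  Tier 2: (13598/33798)²·(1−243/13598)·215.3/243 = 0.14085578
  Tier 1: (2779/33798)²·(1−433/2779)·147.4/433 = 0.0019428718
  → Var(ȳ_str) = 0.82616613.
Var(ȳ_srs) = (1 − 1151/33798)·1729/1151 = 1.4510152.
deff = 0.82616613 / 1.4510152 = 0.5694.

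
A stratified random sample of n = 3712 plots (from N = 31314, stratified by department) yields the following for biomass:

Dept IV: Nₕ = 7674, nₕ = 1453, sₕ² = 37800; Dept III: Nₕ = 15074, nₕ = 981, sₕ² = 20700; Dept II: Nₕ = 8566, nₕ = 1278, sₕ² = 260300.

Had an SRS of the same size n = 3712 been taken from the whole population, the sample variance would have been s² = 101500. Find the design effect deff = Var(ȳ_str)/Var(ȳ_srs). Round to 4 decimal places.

0.7802

Var(ȳ_str) = Σ Wₕ²(1−fₕ)sₕ²/nₕ with Wₕ = Nₕ/31314:
  Dept IV: (7674/31314)²·(1−1453/7674)·37800/1453 = 1.2665755
  Dept III: (15074/31314)²·(1−981/15074)·20700/981 = 4.5714735
  Dept II: (8566/31314)²·(1−1278/8566)·260300/1278 = 12.967392
  → Var(ȳ_str) = 18.805441.
Var(ȳ_srs) = (1 − 3712/31314)·101500/3712 = 24.102388.
deff = 18.805441 / 24.102388 = 0.7802.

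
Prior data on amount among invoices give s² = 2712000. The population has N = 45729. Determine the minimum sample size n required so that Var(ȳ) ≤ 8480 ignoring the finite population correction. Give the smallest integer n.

320

Without fpc, n₀ = s²/D = 2712000/8480 = 319.8113.
Rounding up, n = 320.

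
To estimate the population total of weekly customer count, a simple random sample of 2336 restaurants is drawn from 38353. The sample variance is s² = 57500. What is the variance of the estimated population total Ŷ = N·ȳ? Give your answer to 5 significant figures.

Var(Ŷ) = N²·Var(ȳ) = N²·(1 − n/N)·s²/n.
f = 2336/38353 = 0.06090788; Var(ȳ) = 0.93909212·57500/2336 = 23.115495.
Var(Ŷ) = 38353² · 23.115495 = 3.4001798 × 10^10.

3.4002 × 10^10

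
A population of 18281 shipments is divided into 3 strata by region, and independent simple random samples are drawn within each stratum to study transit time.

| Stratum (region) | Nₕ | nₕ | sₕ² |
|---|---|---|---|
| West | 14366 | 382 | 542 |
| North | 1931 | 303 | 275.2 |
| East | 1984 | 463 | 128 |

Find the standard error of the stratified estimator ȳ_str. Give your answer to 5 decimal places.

Var(ȳ_str) = Σₕ Wₕ²(1 − fₕ)sₕ²/nₕ with Wₕ = Nₕ/N, N = 18281.
West: Wₕ = 0.78584323; term = 0.78584323²·(1 − 0.02659056)·542/382 = 0.85291019.
North: Wₕ = 0.10562879; term = 0.10562879²·(1 − 0.15691352)·275.2/303 = 0.0085436329.
East: Wₕ = 0.10852798; term = 0.10852798²·(1 − 0.23336694)·128/463 = 0.0024963183.
Sum = 0.86395014.
SE = √(0.86395014) = 0.92949.

0.92949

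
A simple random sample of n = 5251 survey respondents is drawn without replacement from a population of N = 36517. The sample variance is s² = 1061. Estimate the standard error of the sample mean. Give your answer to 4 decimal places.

Under SRS without replacement, Var(ȳ) = (1 − f)·s²/n with f = n/N = 5251/36517 = 0.14379604.
Var(ȳ) = (1 − 0.14379604)·1061/5251 = 0.85620396·0.20205675 = 0.17300179.
SE(ȳ) = √(0.17300179) = 0.4159.

0.4159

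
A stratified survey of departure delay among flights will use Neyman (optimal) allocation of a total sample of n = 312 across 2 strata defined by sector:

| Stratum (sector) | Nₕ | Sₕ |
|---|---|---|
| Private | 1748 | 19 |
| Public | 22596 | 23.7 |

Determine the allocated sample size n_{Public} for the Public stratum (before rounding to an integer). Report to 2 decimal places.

293.78

Neyman allocation: nₕ = n·NₕSₕ / Σⱼ NⱼSⱼ.
Σ NⱼSⱼ = 1748·19 + 22596·23.7 = 568737.2.
n_{Public} = 312·22596·23.7 / 568737.2 = 293.78.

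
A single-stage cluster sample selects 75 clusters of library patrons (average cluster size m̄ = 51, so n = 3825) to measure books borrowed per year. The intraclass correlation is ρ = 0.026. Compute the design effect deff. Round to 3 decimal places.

deff = 1 + (51 − 1)·0.026 = 1 + 1.3 = 2.3.

2.300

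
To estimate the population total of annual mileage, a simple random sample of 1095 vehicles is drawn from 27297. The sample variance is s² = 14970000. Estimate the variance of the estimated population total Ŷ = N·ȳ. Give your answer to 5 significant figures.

9.7782 × 10^12

Var(Ŷ) = N²·Var(ȳ) = N²·(1 − n/N)·s²/n.
f = 1095/27297 = 0.04011430; Var(ȳ) = 0.95988570·14970000/1095 = 13122.821.
Var(Ŷ) = 27297² · 13122.821 = 9.7781579 × 10^12.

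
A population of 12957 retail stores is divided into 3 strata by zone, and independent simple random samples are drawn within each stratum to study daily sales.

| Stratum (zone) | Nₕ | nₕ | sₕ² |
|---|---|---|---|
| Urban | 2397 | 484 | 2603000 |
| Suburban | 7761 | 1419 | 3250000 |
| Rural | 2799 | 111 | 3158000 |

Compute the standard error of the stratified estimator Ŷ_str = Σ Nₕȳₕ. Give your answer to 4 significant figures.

Var(Ŷ_str) = Σₕ Nₕ²(1 − fₕ)sₕ²/nₕ.
Urban: 2397²·(1 − 484/2397)·2603000/484 = 2.4661064 × 10^10.
Suburban: 7761²·(1 − 1419/7761)·3250000/1419 = 1.127314 × 10^11.
Rural: 2799²·(1 − 111/2799)·3158000/111 = 2.14053 × 10^11.
Sum = 3.5144546 × 10^11.
SE = √(3.5144546 × 10^11) = 592800.

592800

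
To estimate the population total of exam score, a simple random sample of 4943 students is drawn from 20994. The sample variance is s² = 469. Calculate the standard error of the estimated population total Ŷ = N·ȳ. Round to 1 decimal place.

Var(Ŷ) = N²·Var(ȳ) = N²·(1 − n/N)·s²/n.
f = 4943/20994 = 0.23544822; Var(ȳ) = 0.76455178·469/4943 = 0.072541935.
Var(Ŷ) = 20994² · 0.072541935 = 3.1972715 × 10^7.
SE(Ŷ) = √(3.1972715 × 10^7) = 5654.4.

5654.4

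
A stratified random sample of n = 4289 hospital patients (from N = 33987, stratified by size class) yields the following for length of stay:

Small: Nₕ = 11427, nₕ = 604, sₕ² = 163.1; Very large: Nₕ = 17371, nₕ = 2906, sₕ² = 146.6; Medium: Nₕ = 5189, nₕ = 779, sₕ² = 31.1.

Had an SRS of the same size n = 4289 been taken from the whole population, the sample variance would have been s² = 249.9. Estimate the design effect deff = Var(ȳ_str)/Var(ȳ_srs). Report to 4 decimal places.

Var(ȳ_str) = Σ Wₕ²(1−fₕ)sₕ²/nₕ with Wₕ = Nₕ/33987:
  Small: (11427/33987)²·(1−604/11427)·163.1/604 = 0.028911541
  Very large: (17371/33987)²·(1−2906/17371)·146.6/2906 = 0.010973773
  Medium: (5189/33987)²·(1−779/5189)·31.1/779 = 7.9089627 × 10^-4
  → Var(ȳ_str) = 0.04067621.
Var(ȳ_srs) = (1 − 4289/33987)·249.9/4289 = 0.050912519.
deff = 0.04067621 / 0.050912519 = 0.7989.

0.7989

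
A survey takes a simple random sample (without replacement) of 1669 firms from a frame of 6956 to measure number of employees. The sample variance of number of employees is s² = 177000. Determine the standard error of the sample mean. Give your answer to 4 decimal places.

Under SRS without replacement, Var(ȳ) = (1 − f)·s²/n with f = n/N = 1669/6956 = 0.23993675.
Var(ȳ) = (1 − 0.23993675)·177000/1669 = 0.76006325·106.05153 = 80.605869.
SE(ȳ) = √(80.605869) = 8.9781.

8.9781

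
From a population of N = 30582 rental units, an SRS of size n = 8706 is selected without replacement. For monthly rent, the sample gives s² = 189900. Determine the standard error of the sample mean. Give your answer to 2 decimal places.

Under SRS without replacement, Var(ȳ) = (1 − f)·s²/n with f = n/N = 8706/30582 = 0.28467726.
Var(ȳ) = (1 − 0.28467726)·189900/8706 = 0.71532274·21.812543 = 15.603008.
SE(ȳ) = √(15.603008) = 3.95.

3.95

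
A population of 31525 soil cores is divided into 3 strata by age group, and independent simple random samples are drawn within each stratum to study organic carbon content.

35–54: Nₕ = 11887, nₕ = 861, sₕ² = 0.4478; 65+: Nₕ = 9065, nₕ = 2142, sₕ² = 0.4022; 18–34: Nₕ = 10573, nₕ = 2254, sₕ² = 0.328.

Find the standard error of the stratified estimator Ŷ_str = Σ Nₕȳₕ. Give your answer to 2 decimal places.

304.55

Var(Ŷ_str) = Σₕ Nₕ²(1 − fₕ)sₕ²/nₕ.
35–54: 11887²·(1 − 861/11887)·0.4478/861 = 68166.53.
65+: 9065²·(1 − 2142/9065)·0.4022/2142 = 11783.783.
18–34: 10573²·(1 − 2254/10573)·0.328/2254 = 12799.39.
Sum = 92749.703.
SE = √(92749.703) = 304.55.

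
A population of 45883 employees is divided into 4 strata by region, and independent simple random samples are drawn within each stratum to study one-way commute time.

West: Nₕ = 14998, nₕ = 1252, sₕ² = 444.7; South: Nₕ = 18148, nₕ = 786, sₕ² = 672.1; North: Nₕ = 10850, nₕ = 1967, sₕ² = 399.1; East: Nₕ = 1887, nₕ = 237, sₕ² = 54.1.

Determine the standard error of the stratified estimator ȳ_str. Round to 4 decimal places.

0.4152

Var(ȳ_str) = Σₕ Wₕ²(1 − fₕ)sₕ²/nₕ with Wₕ = Nₕ/N, N = 45883.
West: Wₕ = 0.32687488; term = 0.32687488²·(1 − 0.08347780)·444.7/1252 = 0.034783147.
South: Wₕ = 0.39552776; term = 0.39552776²·(1 − 0.04331056)·672.1/786 = 0.12797828.
North: Wₕ = 0.23647102; term = 0.23647102²·(1 − 0.18129032)·399.1/1967 = 0.0092888758.
East: Wₕ = 0.04112634; term = 0.04112634²·(1 − 0.12559618)·54.1/237 = 3.37599 × 10^-4.
Sum = 0.1723879.
SE = √(0.1723879) = 0.4152.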